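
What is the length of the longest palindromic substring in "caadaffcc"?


Input: "caadaffcc"
Checking substrings for palindromes:
  [2:5] "ada" (len 3) => palindrome
  [1:3] "aa" (len 2) => palindrome
  [5:7] "ff" (len 2) => palindrome
  [7:9] "cc" (len 2) => palindrome
Longest palindromic substring: "ada" with length 3

3


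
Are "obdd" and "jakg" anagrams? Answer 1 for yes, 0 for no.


Strings: "obdd", "jakg"
Sorted first:  bddo
Sorted second: agjk
Differ at position 0: 'b' vs 'a' => not anagrams

0


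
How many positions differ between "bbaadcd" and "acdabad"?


Comparing "bbaadcd" and "acdabad" position by position:
  Position 0: 'b' vs 'a' => DIFFER
  Position 1: 'b' vs 'c' => DIFFER
  Position 2: 'a' vs 'd' => DIFFER
  Position 3: 'a' vs 'a' => same
  Position 4: 'd' vs 'b' => DIFFER
  Position 5: 'c' vs 'a' => DIFFER
  Position 6: 'd' vs 'd' => same
Positions that differ: 5

5


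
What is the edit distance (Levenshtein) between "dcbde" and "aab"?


Computing edit distance: "dcbde" -> "aab"
DP table:
           a    a    b
      0    1    2    3
  d   1    1    2    3
  c   2    2    2    3
  b   3    3    3    2
  d   4    4    4    3
  e   5    5    5    4
Edit distance = dp[5][3] = 4

4


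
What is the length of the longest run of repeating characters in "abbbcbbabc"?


Input: "abbbcbbabc"
Scanning for longest run:
  Position 1 ('b'): new char, reset run to 1
  Position 2 ('b'): continues run of 'b', length=2
  Position 3 ('b'): continues run of 'b', length=3
  Position 4 ('c'): new char, reset run to 1
  Position 5 ('b'): new char, reset run to 1
  Position 6 ('b'): continues run of 'b', length=2
  Position 7 ('a'): new char, reset run to 1
  Position 8 ('b'): new char, reset run to 1
  Position 9 ('c'): new char, reset run to 1
Longest run: 'b' with length 3

3


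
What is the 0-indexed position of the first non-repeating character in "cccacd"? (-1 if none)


Input: cccacd
Character frequencies:
  'a': 1
  'c': 4
  'd': 1
Scanning left to right for freq == 1:
  Position 0 ('c'): freq=4, skip
  Position 1 ('c'): freq=4, skip
  Position 2 ('c'): freq=4, skip
  Position 3 ('a'): unique! => answer = 3

3


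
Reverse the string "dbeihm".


Input: dbeihm
Reading characters right to left:
  Position 5: 'm'
  Position 4: 'h'
  Position 3: 'i'
  Position 2: 'e'
  Position 1: 'b'
  Position 0: 'd'
Reversed: mhiebd

mhiebd


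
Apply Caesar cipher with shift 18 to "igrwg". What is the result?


Caesar cipher: shift "igrwg" by 18
  'i' (pos 8) + 18 = pos 0 = 'a'
  'g' (pos 6) + 18 = pos 24 = 'y'
  'r' (pos 17) + 18 = pos 9 = 'j'
  'w' (pos 22) + 18 = pos 14 = 'o'
  'g' (pos 6) + 18 = pos 24 = 'y'
Result: ayjoy

ayjoy


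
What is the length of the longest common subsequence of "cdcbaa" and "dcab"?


LCS of "cdcbaa" and "dcab"
DP table:
           d    c    a    b
      0    0    0    0    0
  c   0    0    1    1    1
  d   0    1    1    1    1
  c   0    1    2    2    2
  b   0    1    2    2    3
  a   0    1    2    3    3
  a   0    1    2    3    3
LCS length = dp[6][4] = 3

3


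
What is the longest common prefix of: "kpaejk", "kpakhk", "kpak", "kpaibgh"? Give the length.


Words: kpaejk, kpakhk, kpak, kpaibgh
  Position 0: all 'k' => match
  Position 1: all 'p' => match
  Position 2: all 'a' => match
  Position 3: ('e', 'k', 'k', 'i') => mismatch, stop
LCP = "kpa" (length 3)

3


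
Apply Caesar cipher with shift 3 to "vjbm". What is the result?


Caesar cipher: shift "vjbm" by 3
  'v' (pos 21) + 3 = pos 24 = 'y'
  'j' (pos 9) + 3 = pos 12 = 'm'
  'b' (pos 1) + 3 = pos 4 = 'e'
  'm' (pos 12) + 3 = pos 15 = 'p'
Result: ymep

ymep


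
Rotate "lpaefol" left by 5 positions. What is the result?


Input: "lpaefol", rotate left by 5
First 5 characters: "lpaef"
Remaining characters: "ol"
Concatenate remaining + first: "ol" + "lpaef" = "ollpaef"

ollpaef


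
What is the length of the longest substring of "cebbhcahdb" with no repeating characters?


Input: "cebbhcahdb"
Sliding window (track last position of each char):
  Position 0 ('c'): window [0,0] length 1 -- new best
  Position 1 ('e'): window [0,1] length 2 -- new best
  Position 2 ('b'): window [0,2] length 3 -- new best
  Position 3 ('b'): repeat (last at 2), move window start to 3
  Position 3 ('b'): window [3,3] length 1
  Position 4 ('h'): window [3,4] length 2
  Position 5 ('c'): window [3,5] length 3
  Position 6 ('a'): window [3,6] length 4 -- new best
  Position 7 ('h'): repeat (last at 4), move window start to 5
  Position 7 ('h'): window [5,7] length 3
  Position 8 ('d'): window [5,8] length 4
  Position 9 ('b'): window [5,9] length 5 -- new best
Longest substring with no repeats: "cahdb" with length 5

5


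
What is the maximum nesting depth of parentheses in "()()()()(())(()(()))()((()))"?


Input: "()()()()(())(()(()))()((()))"
Tracking depth:
  Position 0 '(': depth becomes 1
  Position 1 ')': depth becomes 0
  Position 2 '(': depth becomes 1
  Position 3 ')': depth becomes 0
  Position 4 '(': depth becomes 1
  Position 5 ')': depth becomes 0
  Position 6 '(': depth becomes 1
  Position 7 ')': depth becomes 0
  Position 8 '(': depth becomes 1
  Position 9 '(': depth becomes 2
  Position 10 ')': depth becomes 1
  Position 11 ')': depth becomes 0
  Position 12 '(': depth becomes 1
  Position 13 '(': depth becomes 2
  Position 14 ')': depth becomes 1
  Position 15 '(': depth becomes 2
  Position 16 '(': depth becomes 3
  Position 17 ')': depth becomes 2
  Position 18 ')': depth becomes 1
  Position 19 ')': depth becomes 0
  Position 20 '(': depth becomes 1
  Position 21 ')': depth becomes 0
  Position 22 '(': depth becomes 1
  Position 23 '(': depth becomes 2
  Position 24 '(': depth becomes 3
  Position 25 ')': depth becomes 2
  Position 26 ')': depth becomes 1
  Position 27 ')': depth becomes 0
Maximum depth reached: 3

3


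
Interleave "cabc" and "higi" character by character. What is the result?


Interleaving "cabc" and "higi":
  Position 0: 'c' from first, 'h' from second => "ch"
  Position 1: 'a' from first, 'i' from second => "ai"
  Position 2: 'b' from first, 'g' from second => "bg"
  Position 3: 'c' from first, 'i' from second => "ci"
Result: chaibgci

chaibgci


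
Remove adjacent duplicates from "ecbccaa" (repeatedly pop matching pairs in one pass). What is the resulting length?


Input: ecbccaa
Stack-based adjacent duplicate removal:
  Read 'e': push. Stack: e
  Read 'c': push. Stack: ec
  Read 'b': push. Stack: ecb
  Read 'c': push. Stack: ecbc
  Read 'c': matches stack top 'c' => pop. Stack: ecb
  Read 'a': push. Stack: ecba
  Read 'a': matches stack top 'a' => pop. Stack: ecb
Final stack: "ecb" (length 3)

3


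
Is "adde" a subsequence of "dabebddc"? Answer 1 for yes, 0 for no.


Check if "adde" is a subsequence of "dabebddc"
Greedy scan:
  Position 0 ('d'): no match needed
  Position 1 ('a'): matches sub[0] = 'a'
  Position 2 ('b'): no match needed
  Position 3 ('e'): no match needed
  Position 4 ('b'): no match needed
  Position 5 ('d'): matches sub[1] = 'd'
  Position 6 ('d'): matches sub[2] = 'd'
  Position 7 ('c'): no match needed
Only matched 3/4 characters => not a subsequence

0


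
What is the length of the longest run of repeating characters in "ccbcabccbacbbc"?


Input: "ccbcabccbacbbc"
Scanning for longest run:
  Position 1 ('c'): continues run of 'c', length=2
  Position 2 ('b'): new char, reset run to 1
  Position 3 ('c'): new char, reset run to 1
  Position 4 ('a'): new char, reset run to 1
  Position 5 ('b'): new char, reset run to 1
  Position 6 ('c'): new char, reset run to 1
  Position 7 ('c'): continues run of 'c', length=2
  Position 8 ('b'): new char, reset run to 1
  Position 9 ('a'): new char, reset run to 1
  Position 10 ('c'): new char, reset run to 1
  Position 11 ('b'): new char, reset run to 1
  Position 12 ('b'): continues run of 'b', length=2
  Position 13 ('c'): new char, reset run to 1
Longest run: 'c' with length 2

2


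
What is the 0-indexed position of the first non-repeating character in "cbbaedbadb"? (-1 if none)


Input: cbbaedbadb
Character frequencies:
  'a': 2
  'b': 4
  'c': 1
  'd': 2
  'e': 1
Scanning left to right for freq == 1:
  Position 0 ('c'): unique! => answer = 0

0


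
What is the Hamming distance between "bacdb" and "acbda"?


Comparing "bacdb" and "acbda" position by position:
  Position 0: 'b' vs 'a' => differ
  Position 1: 'a' vs 'c' => differ
  Position 2: 'c' vs 'b' => differ
  Position 3: 'd' vs 'd' => same
  Position 4: 'b' vs 'a' => differ
Total differences (Hamming distance): 4

4


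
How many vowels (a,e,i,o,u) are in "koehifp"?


Input: koehifp
Checking each character:
  'k' at position 0: consonant
  'o' at position 1: vowel (running total: 1)
  'e' at position 2: vowel (running total: 2)
  'h' at position 3: consonant
  'i' at position 4: vowel (running total: 3)
  'f' at position 5: consonant
  'p' at position 6: consonant
Total vowels: 3

3


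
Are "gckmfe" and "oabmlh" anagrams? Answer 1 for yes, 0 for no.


Strings: "gckmfe", "oabmlh"
Sorted first:  cefgkm
Sorted second: abhlmo
Differ at position 0: 'c' vs 'a' => not anagrams

0


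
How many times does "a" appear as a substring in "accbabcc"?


Searching for "a" in "accbabcc"
Scanning each position:
  Position 0: "a" => MATCH
  Position 1: "c" => no
  Position 2: "c" => no
  Position 3: "b" => no
  Position 4: "a" => MATCH
  Position 5: "b" => no
  Position 6: "c" => no
  Position 7: "c" => no
Total occurrences: 2

2


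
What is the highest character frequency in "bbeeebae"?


Input: bbeeebae
Character counts:
  'a': 1
  'b': 3
  'e': 4
Maximum frequency: 4

4


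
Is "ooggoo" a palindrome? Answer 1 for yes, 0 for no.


Input: ooggoo
Reversed: ooggoo
  Compare pos 0 ('o') with pos 5 ('o'): match
  Compare pos 1 ('o') with pos 4 ('o'): match
  Compare pos 2 ('g') with pos 3 ('g'): match
Result: palindrome

1


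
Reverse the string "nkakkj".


Input: nkakkj
Reading characters right to left:
  Position 5: 'j'
  Position 4: 'k'
  Position 3: 'k'
  Position 2: 'a'
  Position 1: 'k'
  Position 0: 'n'
Reversed: jkkakn

jkkakn


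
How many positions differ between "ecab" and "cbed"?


Comparing "ecab" and "cbed" position by position:
  Position 0: 'e' vs 'c' => DIFFER
  Position 1: 'c' vs 'b' => DIFFER
  Position 2: 'a' vs 'e' => DIFFER
  Position 3: 'b' vs 'd' => DIFFER
Positions that differ: 4

4


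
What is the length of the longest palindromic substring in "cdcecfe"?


Input: "cdcecfe"
Checking substrings for palindromes:
  [0:3] "cdc" (len 3) => palindrome
  [2:5] "cec" (len 3) => palindrome
Longest palindromic substring: "cdc" with length 3

3


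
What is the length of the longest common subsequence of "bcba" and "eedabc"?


LCS of "bcba" and "eedabc"
DP table:
           e    e    d    a    b    c
      0    0    0    0    0    0    0
  b   0    0    0    0    0    1    1
  c   0    0    0    0    0    1    2
  b   0    0    0    0    0    1    2
  a   0    0    0    0    1    1    2
LCS length = dp[4][6] = 2

2


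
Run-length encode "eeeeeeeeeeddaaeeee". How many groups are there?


Input: eeeeeeeeeeddaaeeee
Scanning for consecutive runs:
  Group 1: 'e' x 10 (positions 0-9)
  Group 2: 'd' x 2 (positions 10-11)
  Group 3: 'a' x 2 (positions 12-13)
  Group 4: 'e' x 4 (positions 14-17)
Total groups: 4

4


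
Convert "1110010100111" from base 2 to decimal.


Input: "1110010100111" in base 2
Positional expansion:
  Digit '1' (value 1) x 2^12 = 4096
  Digit '1' (value 1) x 2^11 = 2048
  Digit '1' (value 1) x 2^10 = 1024
  Digit '0' (value 0) x 2^9 = 0
  Digit '0' (value 0) x 2^8 = 0
  Digit '1' (value 1) x 2^7 = 128
  Digit '0' (value 0) x 2^6 = 0
  Digit '1' (value 1) x 2^5 = 32
  Digit '0' (value 0) x 2^4 = 0
  Digit '0' (value 0) x 2^3 = 0
  Digit '1' (value 1) x 2^2 = 4
  Digit '1' (value 1) x 2^1 = 2
  Digit '1' (value 1) x 2^0 = 1
Sum = 7335

7335


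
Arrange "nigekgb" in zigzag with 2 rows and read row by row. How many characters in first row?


Zigzag "nigekgb" into 2 rows:
Placing characters:
  'n' => row 0
  'i' => row 1
  'g' => row 0
  'e' => row 1
  'k' => row 0
  'g' => row 1
  'b' => row 0
Rows:
  Row 0: "ngkb"
  Row 1: "ieg"
First row length: 4

4


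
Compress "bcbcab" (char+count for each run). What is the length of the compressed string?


Input: bcbcab
Runs:
  'b' x 1 => "b1"
  'c' x 1 => "c1"
  'b' x 1 => "b1"
  'c' x 1 => "c1"
  'a' x 1 => "a1"
  'b' x 1 => "b1"
Compressed: "b1c1b1c1a1b1"
Compressed length: 12

12


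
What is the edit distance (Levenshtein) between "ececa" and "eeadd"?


Computing edit distance: "ececa" -> "eeadd"
DP table:
           e    e    a    d    d
      0    1    2    3    4    5
  e   1    0    1    2    3    4
  c   2    1    1    2    3    4
  e   3    2    1    2    3    4
  c   4    3    2    2    3    4
  a   5    4    3    2    3    4
Edit distance = dp[5][5] = 4

4


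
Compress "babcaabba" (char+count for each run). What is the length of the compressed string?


Input: babcaabba
Runs:
  'b' x 1 => "b1"
  'a' x 1 => "a1"
  'b' x 1 => "b1"
  'c' x 1 => "c1"
  'a' x 2 => "a2"
  'b' x 2 => "b2"
  'a' x 1 => "a1"
Compressed: "b1a1b1c1a2b2a1"
Compressed length: 14

14


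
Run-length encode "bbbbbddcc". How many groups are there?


Input: bbbbbddcc
Scanning for consecutive runs:
  Group 1: 'b' x 5 (positions 0-4)
  Group 2: 'd' x 2 (positions 5-6)
  Group 3: 'c' x 2 (positions 7-8)
Total groups: 3

3


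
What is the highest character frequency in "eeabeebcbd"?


Input: eeabeebcbd
Character counts:
  'a': 1
  'b': 3
  'c': 1
  'd': 1
  'e': 4
Maximum frequency: 4

4


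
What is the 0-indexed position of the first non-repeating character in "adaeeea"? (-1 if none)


Input: adaeeea
Character frequencies:
  'a': 3
  'd': 1
  'e': 3
Scanning left to right for freq == 1:
  Position 0 ('a'): freq=3, skip
  Position 1 ('d'): unique! => answer = 1

1


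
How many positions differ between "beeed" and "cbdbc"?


Comparing "beeed" and "cbdbc" position by position:
  Position 0: 'b' vs 'c' => DIFFER
  Position 1: 'e' vs 'b' => DIFFER
  Position 2: 'e' vs 'd' => DIFFER
  Position 3: 'e' vs 'b' => DIFFER
  Position 4: 'd' vs 'c' => DIFFER
Positions that differ: 5

5


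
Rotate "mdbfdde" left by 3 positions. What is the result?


Input: "mdbfdde", rotate left by 3
First 3 characters: "mdb"
Remaining characters: "fdde"
Concatenate remaining + first: "fdde" + "mdb" = "fddemdb"

fddemdb


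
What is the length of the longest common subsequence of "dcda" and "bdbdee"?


LCS of "dcda" and "bdbdee"
DP table:
           b    d    b    d    e    e
      0    0    0    0    0    0    0
  d   0    0    1    1    1    1    1
  c   0    0    1    1    1    1    1
  d   0    0    1    1    2    2    2
  a   0    0    1    1    2    2    2
LCS length = dp[4][6] = 2

2


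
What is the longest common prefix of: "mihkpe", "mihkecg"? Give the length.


Words: mihkpe, mihkecg
  Position 0: all 'm' => match
  Position 1: all 'i' => match
  Position 2: all 'h' => match
  Position 3: all 'k' => match
  Position 4: ('p', 'e') => mismatch, stop
LCP = "mihk" (length 4)

4


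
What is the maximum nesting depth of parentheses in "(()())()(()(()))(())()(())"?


Input: "(()())()(()(()))(())()(())"
Tracking depth:
  Position 0 '(': depth becomes 1
  Position 1 '(': depth becomes 2
  Position 2 ')': depth becomes 1
  Position 3 '(': depth becomes 2
  Position 4 ')': depth becomes 1
  Position 5 ')': depth becomes 0
  Position 6 '(': depth becomes 1
  Position 7 ')': depth becomes 0
  Position 8 '(': depth becomes 1
  Position 9 '(': depth becomes 2
  Position 10 ')': depth becomes 1
  Position 11 '(': depth becomes 2
  Position 12 '(': depth becomes 3
  Position 13 ')': depth becomes 2
  Position 14 ')': depth becomes 1
  Position 15 ')': depth becomes 0
  Position 16 '(': depth becomes 1
  Position 17 '(': depth becomes 2
  Position 18 ')': depth becomes 1
  Position 19 ')': depth becomes 0
  Position 20 '(': depth becomes 1
  Position 21 ')': depth becomes 0
  Position 22 '(': depth becomes 1
  Position 23 '(': depth becomes 2
  Position 24 ')': depth becomes 1
  Position 25 ')': depth becomes 0
Maximum depth reached: 3

3


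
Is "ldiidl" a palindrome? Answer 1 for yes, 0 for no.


Input: ldiidl
Reversed: ldiidl
  Compare pos 0 ('l') with pos 5 ('l'): match
  Compare pos 1 ('d') with pos 4 ('d'): match
  Compare pos 2 ('i') with pos 3 ('i'): match
Result: palindrome

1


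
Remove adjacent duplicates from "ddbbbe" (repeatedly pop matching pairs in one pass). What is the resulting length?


Input: ddbbbe
Stack-based adjacent duplicate removal:
  Read 'd': push. Stack: d
  Read 'd': matches stack top 'd' => pop. Stack: (empty)
  Read 'b': push. Stack: b
  Read 'b': matches stack top 'b' => pop. Stack: (empty)
  Read 'b': push. Stack: b
  Read 'e': push. Stack: be
Final stack: "be" (length 2)

2


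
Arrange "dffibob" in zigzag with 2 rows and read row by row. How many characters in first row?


Zigzag "dffibob" into 2 rows:
Placing characters:
  'd' => row 0
  'f' => row 1
  'f' => row 0
  'i' => row 1
  'b' => row 0
  'o' => row 1
  'b' => row 0
Rows:
  Row 0: "dfbb"
  Row 1: "fio"
First row length: 4

4


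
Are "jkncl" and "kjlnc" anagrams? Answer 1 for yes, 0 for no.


Strings: "jkncl", "kjlnc"
Sorted first:  cjkln
Sorted second: cjkln
Sorted forms match => anagrams

1


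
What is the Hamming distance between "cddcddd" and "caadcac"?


Comparing "cddcddd" and "caadcac" position by position:
  Position 0: 'c' vs 'c' => same
  Position 1: 'd' vs 'a' => differ
  Position 2: 'd' vs 'a' => differ
  Position 3: 'c' vs 'd' => differ
  Position 4: 'd' vs 'c' => differ
  Position 5: 'd' vs 'a' => differ
  Position 6: 'd' vs 'c' => differ
Total differences (Hamming distance): 6

6


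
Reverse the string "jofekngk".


Input: jofekngk
Reading characters right to left:
  Position 7: 'k'
  Position 6: 'g'
  Position 5: 'n'
  Position 4: 'k'
  Position 3: 'e'
  Position 2: 'f'
  Position 1: 'o'
  Position 0: 'j'
Reversed: kgnkefoj

kgnkefoj


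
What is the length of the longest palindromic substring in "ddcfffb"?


Input: "ddcfffb"
Checking substrings for palindromes:
  [3:6] "fff" (len 3) => palindrome
  [0:2] "dd" (len 2) => palindrome
  [3:5] "ff" (len 2) => palindrome
  [4:6] "ff" (len 2) => palindrome
Longest palindromic substring: "fff" with length 3

3


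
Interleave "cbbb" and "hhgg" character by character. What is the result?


Interleaving "cbbb" and "hhgg":
  Position 0: 'c' from first, 'h' from second => "ch"
  Position 1: 'b' from first, 'h' from second => "bh"
  Position 2: 'b' from first, 'g' from second => "bg"
  Position 3: 'b' from first, 'g' from second => "bg"
Result: chbhbgbg

chbhbgbg


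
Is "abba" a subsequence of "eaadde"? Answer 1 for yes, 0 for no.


Check if "abba" is a subsequence of "eaadde"
Greedy scan:
  Position 0 ('e'): no match needed
  Position 1 ('a'): matches sub[0] = 'a'
  Position 2 ('a'): no match needed
  Position 3 ('d'): no match needed
  Position 4 ('d'): no match needed
  Position 5 ('e'): no match needed
Only matched 1/4 characters => not a subsequence

0


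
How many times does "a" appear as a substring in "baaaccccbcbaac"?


Searching for "a" in "baaaccccbcbaac"
Scanning each position:
  Position 0: "b" => no
  Position 1: "a" => MATCH
  Position 2: "a" => MATCH
  Position 3: "a" => MATCH
  Position 4: "c" => no
  Position 5: "c" => no
  Position 6: "c" => no
  Position 7: "c" => no
  Position 8: "b" => no
  Position 9: "c" => no
  Position 10: "b" => no
  Position 11: "a" => MATCH
  Position 12: "a" => MATCH
  Position 13: "c" => no
Total occurrences: 5

5


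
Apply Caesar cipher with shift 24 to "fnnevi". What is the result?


Caesar cipher: shift "fnnevi" by 24
  'f' (pos 5) + 24 = pos 3 = 'd'
  'n' (pos 13) + 24 = pos 11 = 'l'
  'n' (pos 13) + 24 = pos 11 = 'l'
  'e' (pos 4) + 24 = pos 2 = 'c'
  'v' (pos 21) + 24 = pos 19 = 't'
  'i' (pos 8) + 24 = pos 6 = 'g'
Result: dllctg

dllctg


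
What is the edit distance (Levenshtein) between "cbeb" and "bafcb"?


Computing edit distance: "cbeb" -> "bafcb"
DP table:
           b    a    f    c    b
      0    1    2    3    4    5
  c   1    1    2    3    3    4
  b   2    1    2    3    4    3
  e   3    2    2    3    4    4
  b   4    3    3    3    4    4
Edit distance = dp[4][5] = 4

4


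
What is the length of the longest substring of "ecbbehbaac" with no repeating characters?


Input: "ecbbehbaac"
Sliding window (track last position of each char):
  Position 0 ('e'): window [0,0] length 1 -- new best
  Position 1 ('c'): window [0,1] length 2 -- new best
  Position 2 ('b'): window [0,2] length 3 -- new best
  Position 3 ('b'): repeat (last at 2), move window start to 3
  Position 3 ('b'): window [3,3] length 1
  Position 4 ('e'): window [3,4] length 2
  Position 5 ('h'): window [3,5] length 3
  Position 6 ('b'): repeat (last at 3), move window start to 4
  Position 6 ('b'): window [4,6] length 3
  Position 7 ('a'): window [4,7] length 4 -- new best
  Position 8 ('a'): repeat (last at 7), move window start to 8
  Position 8 ('a'): window [8,8] length 1
  Position 9 ('c'): window [8,9] length 2
Longest substring with no repeats: "ehba" with length 4

4


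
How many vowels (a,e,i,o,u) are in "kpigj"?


Input: kpigj
Checking each character:
  'k' at position 0: consonant
  'p' at position 1: consonant
  'i' at position 2: vowel (running total: 1)
  'g' at position 3: consonant
  'j' at position 4: consonant
Total vowels: 1

1


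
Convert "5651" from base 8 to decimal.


Input: "5651" in base 8
Positional expansion:
  Digit '5' (value 5) x 8^3 = 2560
  Digit '6' (value 6) x 8^2 = 384
  Digit '5' (value 5) x 8^1 = 40
  Digit '1' (value 1) x 8^0 = 1
Sum = 2985

2985


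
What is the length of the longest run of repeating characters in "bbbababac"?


Input: "bbbababac"
Scanning for longest run:
  Position 1 ('b'): continues run of 'b', length=2
  Position 2 ('b'): continues run of 'b', length=3
  Position 3 ('a'): new char, reset run to 1
  Position 4 ('b'): new char, reset run to 1
  Position 5 ('a'): new char, reset run to 1
  Position 6 ('b'): new char, reset run to 1
  Position 7 ('a'): new char, reset run to 1
  Position 8 ('c'): new char, reset run to 1
Longest run: 'b' with length 3

3


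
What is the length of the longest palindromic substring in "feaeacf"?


Input: "feaeacf"
Checking substrings for palindromes:
  [1:4] "eae" (len 3) => palindrome
  [2:5] "aea" (len 3) => palindrome
Longest palindromic substring: "eae" with length 3

3


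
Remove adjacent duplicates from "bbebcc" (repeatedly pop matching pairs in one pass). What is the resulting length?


Input: bbebcc
Stack-based adjacent duplicate removal:
  Read 'b': push. Stack: b
  Read 'b': matches stack top 'b' => pop. Stack: (empty)
  Read 'e': push. Stack: e
  Read 'b': push. Stack: eb
  Read 'c': push. Stack: ebc
  Read 'c': matches stack top 'c' => pop. Stack: eb
Final stack: "eb" (length 2)

2


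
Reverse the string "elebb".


Input: elebb
Reading characters right to left:
  Position 4: 'b'
  Position 3: 'b'
  Position 2: 'e'
  Position 1: 'l'
  Position 0: 'e'
Reversed: bbele

bbele


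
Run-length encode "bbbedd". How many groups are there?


Input: bbbedd
Scanning for consecutive runs:
  Group 1: 'b' x 3 (positions 0-2)
  Group 2: 'e' x 1 (positions 3-3)
  Group 3: 'd' x 2 (positions 4-5)
Total groups: 3

3


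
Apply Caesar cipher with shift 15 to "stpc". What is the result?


Caesar cipher: shift "stpc" by 15
  's' (pos 18) + 15 = pos 7 = 'h'
  't' (pos 19) + 15 = pos 8 = 'i'
  'p' (pos 15) + 15 = pos 4 = 'e'
  'c' (pos 2) + 15 = pos 17 = 'r'
Result: hier

hier


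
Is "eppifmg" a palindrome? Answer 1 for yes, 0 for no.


Input: eppifmg
Reversed: gmfippe
  Compare pos 0 ('e') with pos 6 ('g'): MISMATCH
  Compare pos 1 ('p') with pos 5 ('m'): MISMATCH
  Compare pos 2 ('p') with pos 4 ('f'): MISMATCH
Result: not a palindrome

0


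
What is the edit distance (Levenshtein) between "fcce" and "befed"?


Computing edit distance: "fcce" -> "befed"
DP table:
           b    e    f    e    d
      0    1    2    3    4    5
  f   1    1    2    2    3    4
  c   2    2    2    3    3    4
  c   3    3    3    3    4    4
  e   4    4    3    4    3    4
Edit distance = dp[4][5] = 4

4


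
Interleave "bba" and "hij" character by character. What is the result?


Interleaving "bba" and "hij":
  Position 0: 'b' from first, 'h' from second => "bh"
  Position 1: 'b' from first, 'i' from second => "bi"
  Position 2: 'a' from first, 'j' from second => "aj"
Result: bhbiaj

bhbiaj


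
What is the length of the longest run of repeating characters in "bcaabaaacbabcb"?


Input: "bcaabaaacbabcb"
Scanning for longest run:
  Position 1 ('c'): new char, reset run to 1
  Position 2 ('a'): new char, reset run to 1
  Position 3 ('a'): continues run of 'a', length=2
  Position 4 ('b'): new char, reset run to 1
  Position 5 ('a'): new char, reset run to 1
  Position 6 ('a'): continues run of 'a', length=2
  Position 7 ('a'): continues run of 'a', length=3
  Position 8 ('c'): new char, reset run to 1
  Position 9 ('b'): new char, reset run to 1
  Position 10 ('a'): new char, reset run to 1
  Position 11 ('b'): new char, reset run to 1
  Position 12 ('c'): new char, reset run to 1
  Position 13 ('b'): new char, reset run to 1
Longest run: 'a' with length 3

3


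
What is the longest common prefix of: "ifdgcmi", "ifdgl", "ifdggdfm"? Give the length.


Words: ifdgcmi, ifdgl, ifdggdfm
  Position 0: all 'i' => match
  Position 1: all 'f' => match
  Position 2: all 'd' => match
  Position 3: all 'g' => match
  Position 4: ('c', 'l', 'g') => mismatch, stop
LCP = "ifdg" (length 4)

4


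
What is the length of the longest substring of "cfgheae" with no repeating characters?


Input: "cfgheae"
Sliding window (track last position of each char):
  Position 0 ('c'): window [0,0] length 1 -- new best
  Position 1 ('f'): window [0,1] length 2 -- new best
  Position 2 ('g'): window [0,2] length 3 -- new best
  Position 3 ('h'): window [0,3] length 4 -- new best
  Position 4 ('e'): window [0,4] length 5 -- new best
  Position 5 ('a'): window [0,5] length 6 -- new best
  Position 6 ('e'): repeat (last at 4), move window start to 5
  Position 6 ('e'): window [5,6] length 2
Longest substring with no repeats: "cfghea" with length 6

6


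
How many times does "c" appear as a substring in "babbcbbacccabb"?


Searching for "c" in "babbcbbacccabb"
Scanning each position:
  Position 0: "b" => no
  Position 1: "a" => no
  Position 2: "b" => no
  Position 3: "b" => no
  Position 4: "c" => MATCH
  Position 5: "b" => no
  Position 6: "b" => no
  Position 7: "a" => no
  Position 8: "c" => MATCH
  Position 9: "c" => MATCH
  Position 10: "c" => MATCH
  Position 11: "a" => no
  Position 12: "b" => no
  Position 13: "b" => no
Total occurrences: 4

4


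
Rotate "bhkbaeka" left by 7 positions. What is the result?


Input: "bhkbaeka", rotate left by 7
First 7 characters: "bhkbaek"
Remaining characters: "a"
Concatenate remaining + first: "a" + "bhkbaek" = "abhkbaek"

abhkbaek


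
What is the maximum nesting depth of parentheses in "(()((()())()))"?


Input: "(()((()())()))"
Tracking depth:
  Position 0 '(': depth becomes 1
  Position 1 '(': depth becomes 2
  Position 2 ')': depth becomes 1
  Position 3 '(': depth becomes 2
  Position 4 '(': depth becomes 3
  Position 5 '(': depth becomes 4
  Position 6 ')': depth becomes 3
  Position 7 '(': depth becomes 4
  Position 8 ')': depth becomes 3
  Position 9 ')': depth becomes 2
  Position 10 '(': depth becomes 3
  Position 11 ')': depth becomes 2
  Position 12 ')': depth becomes 1
  Position 13 ')': depth becomes 0
Maximum depth reached: 4

4


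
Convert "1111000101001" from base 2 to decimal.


Input: "1111000101001" in base 2
Positional expansion:
  Digit '1' (value 1) x 2^12 = 4096
  Digit '1' (value 1) x 2^11 = 2048
  Digit '1' (value 1) x 2^10 = 1024
  Digit '1' (value 1) x 2^9 = 512
  Digit '0' (value 0) x 2^8 = 0
  Digit '0' (value 0) x 2^7 = 0
  Digit '0' (value 0) x 2^6 = 0
  Digit '1' (value 1) x 2^5 = 32
  Digit '0' (value 0) x 2^4 = 0
  Digit '1' (value 1) x 2^3 = 8
  Digit '0' (value 0) x 2^2 = 0
  Digit '0' (value 0) x 2^1 = 0
  Digit '1' (value 1) x 2^0 = 1
Sum = 7721

7721


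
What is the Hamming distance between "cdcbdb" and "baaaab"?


Comparing "cdcbdb" and "baaaab" position by position:
  Position 0: 'c' vs 'b' => differ
  Position 1: 'd' vs 'a' => differ
  Position 2: 'c' vs 'a' => differ
  Position 3: 'b' vs 'a' => differ
  Position 4: 'd' vs 'a' => differ
  Position 5: 'b' vs 'b' => same
Total differences (Hamming distance): 5

5


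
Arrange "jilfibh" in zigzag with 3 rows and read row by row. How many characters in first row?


Zigzag "jilfibh" into 3 rows:
Placing characters:
  'j' => row 0
  'i' => row 1
  'l' => row 2
  'f' => row 1
  'i' => row 0
  'b' => row 1
  'h' => row 2
Rows:
  Row 0: "ji"
  Row 1: "ifb"
  Row 2: "lh"
First row length: 2

2


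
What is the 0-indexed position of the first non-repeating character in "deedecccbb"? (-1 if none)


Input: deedecccbb
Character frequencies:
  'b': 2
  'c': 3
  'd': 2
  'e': 3
Scanning left to right for freq == 1:
  Position 0 ('d'): freq=2, skip
  Position 1 ('e'): freq=3, skip
  Position 2 ('e'): freq=3, skip
  Position 3 ('d'): freq=2, skip
  Position 4 ('e'): freq=3, skip
  Position 5 ('c'): freq=3, skip
  Position 6 ('c'): freq=3, skip
  Position 7 ('c'): freq=3, skip
  Position 8 ('b'): freq=2, skip
  Position 9 ('b'): freq=2, skip
  No unique character found => answer = -1

-1


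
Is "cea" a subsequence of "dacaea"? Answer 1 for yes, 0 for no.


Check if "cea" is a subsequence of "dacaea"
Greedy scan:
  Position 0 ('d'): no match needed
  Position 1 ('a'): no match needed
  Position 2 ('c'): matches sub[0] = 'c'
  Position 3 ('a'): no match needed
  Position 4 ('e'): matches sub[1] = 'e'
  Position 5 ('a'): matches sub[2] = 'a'
All 3 characters matched => is a subsequence

1


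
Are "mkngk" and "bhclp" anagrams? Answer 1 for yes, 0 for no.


Strings: "mkngk", "bhclp"
Sorted first:  gkkmn
Sorted second: bchlp
Differ at position 0: 'g' vs 'b' => not anagrams

0


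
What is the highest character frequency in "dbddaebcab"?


Input: dbddaebcab
Character counts:
  'a': 2
  'b': 3
  'c': 1
  'd': 3
  'e': 1
Maximum frequency: 3

3


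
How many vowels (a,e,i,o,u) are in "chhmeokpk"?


Input: chhmeokpk
Checking each character:
  'c' at position 0: consonant
  'h' at position 1: consonant
  'h' at position 2: consonant
  'm' at position 3: consonant
  'e' at position 4: vowel (running total: 1)
  'o' at position 5: vowel (running total: 2)
  'k' at position 6: consonant
  'p' at position 7: consonant
  'k' at position 8: consonant
Total vowels: 2

2


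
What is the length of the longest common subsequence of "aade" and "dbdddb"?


LCS of "aade" and "dbdddb"
DP table:
           d    b    d    d    d    b
      0    0    0    0    0    0    0
  a   0    0    0    0    0    0    0
  a   0    0    0    0    0    0    0
  d   0    1    1    1    1    1    1
  e   0    1    1    1    1    1    1
LCS length = dp[4][6] = 1

1


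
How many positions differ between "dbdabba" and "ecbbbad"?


Comparing "dbdabba" and "ecbbbad" position by position:
  Position 0: 'd' vs 'e' => DIFFER
  Position 1: 'b' vs 'c' => DIFFER
  Position 2: 'd' vs 'b' => DIFFER
  Position 3: 'a' vs 'b' => DIFFER
  Position 4: 'b' vs 'b' => same
  Position 5: 'b' vs 'a' => DIFFER
  Position 6: 'a' vs 'd' => DIFFER
Positions that differ: 6

6


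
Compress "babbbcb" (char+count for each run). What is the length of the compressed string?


Input: babbbcb
Runs:
  'b' x 1 => "b1"
  'a' x 1 => "a1"
  'b' x 3 => "b3"
  'c' x 1 => "c1"
  'b' x 1 => "b1"
Compressed: "b1a1b3c1b1"
Compressed length: 10

10


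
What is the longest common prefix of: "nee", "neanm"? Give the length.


Words: nee, neanm
  Position 0: all 'n' => match
  Position 1: all 'e' => match
  Position 2: ('e', 'a') => mismatch, stop
LCP = "ne" (length 2)

2


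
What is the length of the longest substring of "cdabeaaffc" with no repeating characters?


Input: "cdabeaaffc"
Sliding window (track last position of each char):
  Position 0 ('c'): window [0,0] length 1 -- new best
  Position 1 ('d'): window [0,1] length 2 -- new best
  Position 2 ('a'): window [0,2] length 3 -- new best
  Position 3 ('b'): window [0,3] length 4 -- new best
  Position 4 ('e'): window [0,4] length 5 -- new best
  Position 5 ('a'): repeat (last at 2), move window start to 3
  Position 5 ('a'): window [3,5] length 3
  Position 6 ('a'): repeat (last at 5), move window start to 6
  Position 6 ('a'): window [6,6] length 1
  Position 7 ('f'): window [6,7] length 2
  Position 8 ('f'): repeat (last at 7), move window start to 8
  Position 8 ('f'): window [8,8] length 1
  Position 9 ('c'): window [8,9] length 2
Longest substring with no repeats: "cdabe" with length 5

5


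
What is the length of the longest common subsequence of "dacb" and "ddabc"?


LCS of "dacb" and "ddabc"
DP table:
           d    d    a    b    c
      0    0    0    0    0    0
  d   0    1    1    1    1    1
  a   0    1    1    2    2    2
  c   0    1    1    2    2    3
  b   0    1    1    2    3    3
LCS length = dp[4][5] = 3

3


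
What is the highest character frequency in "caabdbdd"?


Input: caabdbdd
Character counts:
  'a': 2
  'b': 2
  'c': 1
  'd': 3
Maximum frequency: 3

3


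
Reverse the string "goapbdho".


Input: goapbdho
Reading characters right to left:
  Position 7: 'o'
  Position 6: 'h'
  Position 5: 'd'
  Position 4: 'b'
  Position 3: 'p'
  Position 2: 'a'
  Position 1: 'o'
  Position 0: 'g'
Reversed: ohdbpaog

ohdbpaog


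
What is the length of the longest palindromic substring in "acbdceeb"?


Input: "acbdceeb"
Checking substrings for palindromes:
  [5:7] "ee" (len 2) => palindrome
Longest palindromic substring: "ee" with length 2

2


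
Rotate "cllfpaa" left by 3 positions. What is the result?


Input: "cllfpaa", rotate left by 3
First 3 characters: "cll"
Remaining characters: "fpaa"
Concatenate remaining + first: "fpaa" + "cll" = "fpaacll"

fpaacll


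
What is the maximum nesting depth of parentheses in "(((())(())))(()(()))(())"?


Input: "(((())(())))(()(()))(())"
Tracking depth:
  Position 0 '(': depth becomes 1
  Position 1 '(': depth becomes 2
  Position 2 '(': depth becomes 3
  Position 3 '(': depth becomes 4
  Position 4 ')': depth becomes 3
  Position 5 ')': depth becomes 2
  Position 6 '(': depth becomes 3
  Position 7 '(': depth becomes 4
  Position 8 ')': depth becomes 3
  Position 9 ')': depth becomes 2
  Position 10 ')': depth becomes 1
  Position 11 ')': depth becomes 0
  Position 12 '(': depth becomes 1
  Position 13 '(': depth becomes 2
  Position 14 ')': depth becomes 1
  Position 15 '(': depth becomes 2
  Position 16 '(': depth becomes 3
  Position 17 ')': depth becomes 2
  Position 18 ')': depth becomes 1
  Position 19 ')': depth becomes 0
  Position 20 '(': depth becomes 1
  Position 21 '(': depth becomes 2
  Position 22 ')': depth becomes 1
  Position 23 ')': depth becomes 0
Maximum depth reached: 4

4


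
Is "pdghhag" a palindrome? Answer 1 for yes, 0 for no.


Input: pdghhag
Reversed: gahhgdp
  Compare pos 0 ('p') with pos 6 ('g'): MISMATCH
  Compare pos 1 ('d') with pos 5 ('a'): MISMATCH
  Compare pos 2 ('g') with pos 4 ('h'): MISMATCH
Result: not a palindrome

0


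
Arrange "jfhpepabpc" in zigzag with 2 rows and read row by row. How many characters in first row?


Zigzag "jfhpepabpc" into 2 rows:
Placing characters:
  'j' => row 0
  'f' => row 1
  'h' => row 0
  'p' => row 1
  'e' => row 0
  'p' => row 1
  'a' => row 0
  'b' => row 1
  'p' => row 0
  'c' => row 1
Rows:
  Row 0: "jheap"
  Row 1: "fppbc"
First row length: 5

5


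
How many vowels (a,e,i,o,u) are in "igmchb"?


Input: igmchb
Checking each character:
  'i' at position 0: vowel (running total: 1)
  'g' at position 1: consonant
  'm' at position 2: consonant
  'c' at position 3: consonant
  'h' at position 4: consonant
  'b' at position 5: consonant
Total vowels: 1

1


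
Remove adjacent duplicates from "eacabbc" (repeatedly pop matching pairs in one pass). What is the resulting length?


Input: eacabbc
Stack-based adjacent duplicate removal:
  Read 'e': push. Stack: e
  Read 'a': push. Stack: ea
  Read 'c': push. Stack: eac
  Read 'a': push. Stack: eaca
  Read 'b': push. Stack: eacab
  Read 'b': matches stack top 'b' => pop. Stack: eaca
  Read 'c': push. Stack: eacac
Final stack: "eacac" (length 5)

5


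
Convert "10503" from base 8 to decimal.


Input: "10503" in base 8
Positional expansion:
  Digit '1' (value 1) x 8^4 = 4096
  Digit '0' (value 0) x 8^3 = 0
  Digit '5' (value 5) x 8^2 = 320
  Digit '0' (value 0) x 8^1 = 0
  Digit '3' (value 3) x 8^0 = 3
Sum = 4419

4419


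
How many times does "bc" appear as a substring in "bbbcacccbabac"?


Searching for "bc" in "bbbcacccbabac"
Scanning each position:
  Position 0: "bb" => no
  Position 1: "bb" => no
  Position 2: "bc" => MATCH
  Position 3: "ca" => no
  Position 4: "ac" => no
  Position 5: "cc" => no
  Position 6: "cc" => no
  Position 7: "cb" => no
  Position 8: "ba" => no
  Position 9: "ab" => no
  Position 10: "ba" => no
  Position 11: "ac" => no
Total occurrences: 1

1


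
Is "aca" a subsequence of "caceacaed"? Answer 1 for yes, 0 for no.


Check if "aca" is a subsequence of "caceacaed"
Greedy scan:
  Position 0 ('c'): no match needed
  Position 1 ('a'): matches sub[0] = 'a'
  Position 2 ('c'): matches sub[1] = 'c'
  Position 3 ('e'): no match needed
  Position 4 ('a'): matches sub[2] = 'a'
  Position 5 ('c'): no match needed
  Position 6 ('a'): no match needed
  Position 7 ('e'): no match needed
  Position 8 ('d'): no match needed
All 3 characters matched => is a subsequence

1


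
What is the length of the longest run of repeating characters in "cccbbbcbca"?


Input: "cccbbbcbca"
Scanning for longest run:
  Position 1 ('c'): continues run of 'c', length=2
  Position 2 ('c'): continues run of 'c', length=3
  Position 3 ('b'): new char, reset run to 1
  Position 4 ('b'): continues run of 'b', length=2
  Position 5 ('b'): continues run of 'b', length=3
  Position 6 ('c'): new char, reset run to 1
  Position 7 ('b'): new char, reset run to 1
  Position 8 ('c'): new char, reset run to 1
  Position 9 ('a'): new char, reset run to 1
Longest run: 'c' with length 3

3


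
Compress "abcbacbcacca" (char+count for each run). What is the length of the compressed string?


Input: abcbacbcacca
Runs:
  'a' x 1 => "a1"
  'b' x 1 => "b1"
  'c' x 1 => "c1"
  'b' x 1 => "b1"
  'a' x 1 => "a1"
  'c' x 1 => "c1"
  'b' x 1 => "b1"
  'c' x 1 => "c1"
  'a' x 1 => "a1"
  'c' x 2 => "c2"
  'a' x 1 => "a1"
Compressed: "a1b1c1b1a1c1b1c1a1c2a1"
Compressed length: 22

22


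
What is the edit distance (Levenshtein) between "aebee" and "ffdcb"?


Computing edit distance: "aebee" -> "ffdcb"
DP table:
           f    f    d    c    b
      0    1    2    3    4    5
  a   1    1    2    3    4    5
  e   2    2    2    3    4    5
  b   3    3    3    3    4    4
  e   4    4    4    4    4    5
  e   5    5    5    5    5    5
Edit distance = dp[5][5] = 5

5


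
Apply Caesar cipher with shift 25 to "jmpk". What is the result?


Caesar cipher: shift "jmpk" by 25
  'j' (pos 9) + 25 = pos 8 = 'i'
  'm' (pos 12) + 25 = pos 11 = 'l'
  'p' (pos 15) + 25 = pos 14 = 'o'
  'k' (pos 10) + 25 = pos 9 = 'j'
Result: iloj

iloj


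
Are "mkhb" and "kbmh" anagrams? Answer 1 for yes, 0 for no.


Strings: "mkhb", "kbmh"
Sorted first:  bhkm
Sorted second: bhkm
Sorted forms match => anagrams

1


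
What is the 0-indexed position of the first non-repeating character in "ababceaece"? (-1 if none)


Input: ababceaece
Character frequencies:
  'a': 3
  'b': 2
  'c': 2
  'e': 3
Scanning left to right for freq == 1:
  Position 0 ('a'): freq=3, skip
  Position 1 ('b'): freq=2, skip
  Position 2 ('a'): freq=3, skip
  Position 3 ('b'): freq=2, skip
  Position 4 ('c'): freq=2, skip
  Position 5 ('e'): freq=3, skip
  Position 6 ('a'): freq=3, skip
  Position 7 ('e'): freq=3, skip
  Position 8 ('c'): freq=2, skip
  Position 9 ('e'): freq=3, skip
  No unique character found => answer = -1

-1
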